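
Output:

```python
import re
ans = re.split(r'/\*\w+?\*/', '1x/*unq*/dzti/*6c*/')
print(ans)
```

Splitting on the pattern gives 3 pieces.

['1x', 'dzti', '']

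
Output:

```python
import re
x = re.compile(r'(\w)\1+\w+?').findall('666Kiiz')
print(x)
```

A backreference is literal: `\1` must see the identical characters the first group matched.
`findall` collects group 1 from each match (2 total).

['6', 'i']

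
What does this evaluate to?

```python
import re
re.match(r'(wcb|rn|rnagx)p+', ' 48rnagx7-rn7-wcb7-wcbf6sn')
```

None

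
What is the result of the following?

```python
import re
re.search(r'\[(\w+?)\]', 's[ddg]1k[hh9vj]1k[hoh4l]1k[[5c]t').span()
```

(1, 6)

`re.search` scans for the first position where the pattern succeeds.
The match spans [1:6] → '[ddg]'.
Captured: group 1 = 'ddg'.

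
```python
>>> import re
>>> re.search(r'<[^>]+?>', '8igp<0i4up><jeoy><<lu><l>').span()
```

(4, 11)

The match spans [4:11] → '<0i4up>'.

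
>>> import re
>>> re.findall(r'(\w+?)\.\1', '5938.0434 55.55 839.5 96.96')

['55', '96']

The backreference `\1` re-matches whatever the first group consumed, character for character.
Matches: at [10:15] match '55.55', group 1 = '55'; at [22:27] match '96.96', group 1 = '96'.
`findall` collects group 1 from each match (2 total).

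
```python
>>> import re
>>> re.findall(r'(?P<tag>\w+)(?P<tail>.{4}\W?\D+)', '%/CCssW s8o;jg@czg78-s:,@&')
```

[('CCssW', ' s8o;jg@czg'), ('78', '-s:,@&')]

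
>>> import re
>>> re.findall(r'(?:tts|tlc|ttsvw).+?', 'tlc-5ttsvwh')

['tlc-', 'ttsv']

Alternation isn't longest-match — the leftmost alternative that fits at this position is chosen.
Matches: at [0:4] → 'tlc-'; at [5:9] → 'ttsv'.
No capturing groups, so `findall` returns the 2 full match strings.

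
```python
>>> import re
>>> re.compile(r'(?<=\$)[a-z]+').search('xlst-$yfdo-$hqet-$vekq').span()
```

(6, 10)

Lookahead/lookbehind check context without consuming it, so the matched span excludes the asserted characters.
The match spans [6:10] → 'yfdo'.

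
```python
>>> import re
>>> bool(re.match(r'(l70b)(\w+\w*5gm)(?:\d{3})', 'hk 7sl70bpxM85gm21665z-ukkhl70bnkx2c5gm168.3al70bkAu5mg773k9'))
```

False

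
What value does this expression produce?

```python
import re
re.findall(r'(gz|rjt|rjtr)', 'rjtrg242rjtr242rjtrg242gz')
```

The regex engine tests alternatives in the order written; an earlier branch that matches wins even if a later one would match more.
With a single group, `findall` returns only what that group captured — 4 items.

['rjt', 'rjt', 'rjt', 'gz']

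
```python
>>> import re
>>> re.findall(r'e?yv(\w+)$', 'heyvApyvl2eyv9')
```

The pattern matches optionally the literal 'e', then the literal 'yv'; then one or more of a word character (captured); then anchored at the end.
Scanning left to right: at [1:14] match 'eyvApyvl2eyv9', group 1 = 'Apyvl2eyv9'.
With a single group, `findall` returns only what that group captured — 1 item.

['Apyvl2eyv9']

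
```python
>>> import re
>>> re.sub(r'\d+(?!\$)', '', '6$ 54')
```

`(?!…)`/`(?<!…)` only lets a position through if the neighbouring text does NOT match; no characters are consumed.
Every occurrence is swapped for ''.

'6$ '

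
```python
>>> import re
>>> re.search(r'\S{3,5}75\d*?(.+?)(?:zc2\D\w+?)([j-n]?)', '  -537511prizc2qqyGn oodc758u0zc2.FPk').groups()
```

('11pri', '')

Pattern: 3 to 5 of a non-whitespace character, then the literal '75', then zero or more of a digit (lazy); then one or more of any character (lazy) (captured); then the literal 'zc2', then a non-digit, then one or more of a word character (lazy) (non-capturing group); then optionally a character in [j-n] (captured).
`re.search` tries every starting position until one works.
The match spans [2:17] → '-537511prizc2qq'.
Captured: group 1 = '11pri', group 2 = ''.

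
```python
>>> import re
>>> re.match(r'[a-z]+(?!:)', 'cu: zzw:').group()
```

'c'

`re.match` won't scan ahead — the pattern has to work from the very first character.
The match spans [0:1] → 'c'.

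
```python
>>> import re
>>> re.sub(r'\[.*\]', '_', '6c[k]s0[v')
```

'6c_s0[v'

`sub` substitutes '_' at each match site.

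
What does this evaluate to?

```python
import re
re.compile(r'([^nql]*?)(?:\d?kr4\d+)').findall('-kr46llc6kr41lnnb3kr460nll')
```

The pattern matches zero or more of any character except [nql] (lazy) (captured); then optionally a digit, then the literal 'kr4', then one or more of a digit (non-capturing group).
Matches: at [0:5] match '-kr46', group 1 = '-'; at [7:13] match 'c6kr41', group 1 = 'c'; at [16:23] match 'b3kr460', group 1 = 'b'.
One capturing group, so `findall` returns just the captured substring from each match — 3 in all.

['-', 'c', 'b']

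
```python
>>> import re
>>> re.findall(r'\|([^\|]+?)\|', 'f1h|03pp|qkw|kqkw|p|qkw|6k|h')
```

Walking the string: at [3:9] match '|03pp|', group 1 = '03pp'; at [12:18] match '|kqkw|', group 1 = 'kqkw'; at [19:24] match '|qkw|', group 1 = 'qkw'.
Because there's exactly one group, `findall` drops the full match and keeps group 1 from each hit.

['03pp', 'kqkw', 'qkw']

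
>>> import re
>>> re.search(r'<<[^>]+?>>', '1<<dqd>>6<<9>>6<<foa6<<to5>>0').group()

`re.search` scans for the first position where the pattern succeeds.
The match spans [1:8] → '<<dqd>>'.

'<<dqd>>'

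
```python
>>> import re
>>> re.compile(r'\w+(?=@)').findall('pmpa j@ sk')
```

Lookahead/lookbehind check context without consuming it, so the matched span excludes the asserted characters.
Since nothing is captured, `findall` lists the 1 matched substring directly.

['j']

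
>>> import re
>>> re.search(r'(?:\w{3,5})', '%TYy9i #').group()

This matches 3 to 5 of a word character (non-capturing group).
`re.search` tries every starting position until one works.
The match spans [1:6] → 'TYy9i'.

'TYy9i'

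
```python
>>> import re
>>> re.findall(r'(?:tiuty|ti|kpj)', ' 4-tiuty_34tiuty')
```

['tiuty', 'tiuty']

Alternation isn't longest-match — the leftmost alternative that fits at this position is chosen.
No capturing groups, so `findall` returns the 2 full match strings.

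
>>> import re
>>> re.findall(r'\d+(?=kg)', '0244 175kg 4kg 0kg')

['175', '4', '0']

The positive lookaround only admits positions where the adjacent text matches; those characters stay outside the span.
`findall` yields the raw match text (3 of them) because the pattern has no groups.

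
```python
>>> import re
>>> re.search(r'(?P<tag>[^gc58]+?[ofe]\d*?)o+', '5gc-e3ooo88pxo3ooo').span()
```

(3, 9)

This matches one or more of any character except [gc58] (lazy), then one of [ofe], then zero or more of a digit (lazy) (captured as 'tag'); then one or more of a literal 'o'.
The match spans [3:9] → '-e3ooo'.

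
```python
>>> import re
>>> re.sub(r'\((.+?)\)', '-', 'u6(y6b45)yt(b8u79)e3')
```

With the lazy modifier that quantifier settles for the fewest repetitions that let the rest of the pattern succeed (the atoms after it are unaffected and can still be greedy).
Matches: at [2:9] → '(y6b45)'; at [11:18] → '(b8u79)'.
Every occurrence is swapped for '-'.

'u6-yt-e3'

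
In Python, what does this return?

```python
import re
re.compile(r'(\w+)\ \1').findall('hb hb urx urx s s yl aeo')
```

['hb', 'urx', 's']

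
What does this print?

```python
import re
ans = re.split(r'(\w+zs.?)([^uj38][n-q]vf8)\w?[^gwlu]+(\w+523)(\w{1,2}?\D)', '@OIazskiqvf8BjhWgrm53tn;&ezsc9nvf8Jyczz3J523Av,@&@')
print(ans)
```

Pattern: one or more of a word character, then the literal 'zs', then optionally any character (captured); then any character except [uj38], then a character in [n-q], then the literal 'vf8' (captured); then optionally a word character, then one or more of any character except [gwlu]; then one or more of a word character, then the literal '523' (captured); then 1 to 2 of a word character (lazy), then a non-digit (captured).
The `?` after the quantifier makes it lazy — it takes as little as possible before letting the rest of the pattern try.
Matches to split on: at [25:46] → 'ezsc9nvf8Jyczz3J523Av'.
Because the pattern has a capturing group, `split` also inserts each captured text between the pieces.

['@OIazskiqvf8BjhWgrm53tn;&', 'ezsc', '9nvf8', 'J523', 'Av', ',@&@']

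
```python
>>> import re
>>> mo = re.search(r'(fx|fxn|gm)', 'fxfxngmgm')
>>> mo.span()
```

(0, 2)

Unlike `match`, `search` isn't anchored — it looks for the pattern anywhere in the string.
The match spans [0:2] → 'fx'.
Captured: group 1 = 'fx'.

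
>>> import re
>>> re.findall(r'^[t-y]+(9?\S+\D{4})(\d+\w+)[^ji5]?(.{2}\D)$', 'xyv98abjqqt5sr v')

The pattern matches anchored at the start of the string; then one or more of a character in [t-y]; then optionally the literal '9', then one or more of a non-whitespace character, then exactly 4 of a non-digit (captured); then one or more of a digit, then one or more of a word character (captured); then optionally any character except [ji5]; then exactly 2 of any character, then a non-digit (captured); then anchored at the end.
Matches: at [0:16] match 'xyv98abjqqt5sr v', groups = ('98abjqqt', '5s', 'r v').
`findall` packs the 3 group values into a tuple for every match.

[('98abjqqt', '5s', 'r v')]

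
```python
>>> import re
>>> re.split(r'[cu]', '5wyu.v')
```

['5wy', '.v']

The pattern matches one of [cu].
Matches to split on: at [3:4] → 'u'.
The string is cut at each match, leaving 2 pieces.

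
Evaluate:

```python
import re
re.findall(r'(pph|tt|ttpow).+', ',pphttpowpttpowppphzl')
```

Scanning left to right: at [1:21] match 'pphttpowpttpowppphzl', group 1 = 'pph'.
Because there's exactly one group, `findall` drops the full match and keeps group 1 from the one hit.

['pph']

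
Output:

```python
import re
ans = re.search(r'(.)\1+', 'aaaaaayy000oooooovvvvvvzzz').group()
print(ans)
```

aaaaaa

After group 1 captures some text, `\1` only succeeds where that same text appears again.
The match spans [0:6] → 'aaaaaa'.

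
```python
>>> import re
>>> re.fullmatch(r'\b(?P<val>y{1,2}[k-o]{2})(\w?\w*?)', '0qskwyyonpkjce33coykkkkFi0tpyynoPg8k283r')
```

None

This matches a word boundary (`\b`, zero-width); then 1 to 2 of the literal 'y', then exactly 2 of a character in [k-o] (captured as 'val'); then optionally a word character, then zero or more of a word character (lazy) (captured).
`fullmatch` succeeds only if the pattern covers the string from start to end.
Here the string isn't matched end-to-end, so the call returns None.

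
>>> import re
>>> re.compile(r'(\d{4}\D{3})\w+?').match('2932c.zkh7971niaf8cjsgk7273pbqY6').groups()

('2932c.z',)

This matches exactly 4 of a digit, then exactly 3 of a non-digit (captured); then one or more of a word character (lazy).
`re.match` only tries the pattern at the start of the string.
The match spans [0:8] → '2932c.zk'.
Captured: group 1 = '2932c.z'.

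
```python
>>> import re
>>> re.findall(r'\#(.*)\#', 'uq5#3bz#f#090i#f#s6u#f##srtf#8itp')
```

['3bz#f#090i#f#s6u#f##srtf']

Because there's exactly one group, `findall` drops the full match and keeps group 1 from the one hit.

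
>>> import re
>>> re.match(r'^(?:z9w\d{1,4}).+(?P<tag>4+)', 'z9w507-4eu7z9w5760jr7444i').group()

`re.match` won't scan ahead — the pattern has to work from the very first character.
The match spans [0:24] → 'z9w507-4eu7z9w5760jr7444'.

'z9w507-4eu7z9w5760jr7444'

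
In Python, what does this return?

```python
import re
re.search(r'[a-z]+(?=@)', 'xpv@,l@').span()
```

(0, 3)

The positive lookaround only admits positions where the adjacent text matches; those characters stay outside the span.
Unlike `match`, `search` isn't anchored — it looks for the pattern anywhere in the string.
The match spans [0:3] → 'xpv'.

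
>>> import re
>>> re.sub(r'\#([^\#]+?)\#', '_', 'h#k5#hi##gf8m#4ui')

`sub` substitutes '_' at each match site.

'h_hi#_4ui'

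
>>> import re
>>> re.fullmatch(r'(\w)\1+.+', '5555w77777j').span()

After group 1 captures some text, `\1` only succeeds where that same text appears again.
For `fullmatch`, every character of the input must be accounted for by the pattern.
The match spans [0:11] → '5555w77777j'.
Captured: group 1 = '5'.

(0, 11)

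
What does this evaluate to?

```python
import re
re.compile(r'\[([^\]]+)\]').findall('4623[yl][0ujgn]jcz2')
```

['yl', '0ujgn']

One capturing group, so `findall` returns just the captured substring from each match — 2 in all.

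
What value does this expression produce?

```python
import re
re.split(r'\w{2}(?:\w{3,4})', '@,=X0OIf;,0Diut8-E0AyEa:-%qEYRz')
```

['@,=', ';,', '-', ':-%', '']

This matches exactly 2 of a word character; then 3 to 4 of a word character (non-capturing group).
Matches to split on: at [3:8] → 'X0OIf'; at [10:16] → '0Diut8'; at [17:23] → 'E0AyEa'; at [26:31] → 'qEYRz'.
The string is cut at each match, leaving 5 pieces.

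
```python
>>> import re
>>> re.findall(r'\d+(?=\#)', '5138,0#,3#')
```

The `(?=…)`/`(?<=…)` assertion just peeks at neighbouring text; it doesn't advance the match position.
`findall` yields the raw match text (2 of them) because the pattern has no groups.

['0', '3']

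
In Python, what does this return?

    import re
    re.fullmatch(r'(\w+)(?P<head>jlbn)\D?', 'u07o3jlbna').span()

(0, 10)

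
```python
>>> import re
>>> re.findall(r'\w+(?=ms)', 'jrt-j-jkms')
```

['jk']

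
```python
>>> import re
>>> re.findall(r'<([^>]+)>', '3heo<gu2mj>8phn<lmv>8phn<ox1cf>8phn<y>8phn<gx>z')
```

['gu2mj', 'lmv', 'ox1cf', 'y', 'gx']

One capturing group, so `findall` returns just the captured substring from each match — 5 in all.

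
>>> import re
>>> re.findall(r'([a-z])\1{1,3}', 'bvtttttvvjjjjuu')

['t', 'v', 'j', 'u']

`\1` has to match the exact text group 1 already captured.
Scanning left to right: at [2:6] match 'tttt', group 1 = 't'; at [7:9] match 'vv', group 1 = 'v'; at [9:13] match 'jjjj', group 1 = 'j'; at [13:15] match 'uu', group 1 = 'u'.
With a single group, `findall` returns only what that group captured — 4 items.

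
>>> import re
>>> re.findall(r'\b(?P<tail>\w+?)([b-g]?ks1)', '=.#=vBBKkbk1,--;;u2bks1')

With 2 capturing groups, `findall` returns a 2-tuple per match.

[('u2', 'bks1')]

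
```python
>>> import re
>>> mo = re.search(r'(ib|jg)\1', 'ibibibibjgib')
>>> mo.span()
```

(0, 4)

After group 1 captures some text, `\1` only succeeds where that same text appears again.
`re.search` scans for the first position where the pattern succeeds.
The match spans [0:4] → 'ibib'.
Captured: group 1 = 'ib'.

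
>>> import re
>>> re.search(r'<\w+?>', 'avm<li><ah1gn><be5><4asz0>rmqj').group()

The match spans [3:7] → '<li>'.

'<li>'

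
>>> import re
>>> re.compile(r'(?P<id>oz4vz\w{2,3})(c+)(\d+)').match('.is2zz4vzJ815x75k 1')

`re.match` won't scan ahead — the pattern has to work from the very first character.
Here position 0 doesn't satisfy it, so the call returns None.

None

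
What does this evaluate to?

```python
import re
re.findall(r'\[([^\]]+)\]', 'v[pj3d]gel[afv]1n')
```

['pj3d', 'afv']

Walking the string: at [1:7] match '[pj3d]', group 1 = 'pj3d'; at [10:15] match '[afv]', group 1 = 'afv'.
`findall` collects group 1 from each match (2 total).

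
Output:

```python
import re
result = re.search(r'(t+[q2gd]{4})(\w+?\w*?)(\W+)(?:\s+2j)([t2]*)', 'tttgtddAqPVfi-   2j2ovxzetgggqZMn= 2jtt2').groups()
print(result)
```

('tgggq', 'ZMn', '=', 'tt2')

The match spans [25:40] → 'tgggqZMn= 2jtt2'.
Captured: group 1 = 'tgggq', group 2 = 'ZMn', group 3 = '=', group 4 = 'tt2'.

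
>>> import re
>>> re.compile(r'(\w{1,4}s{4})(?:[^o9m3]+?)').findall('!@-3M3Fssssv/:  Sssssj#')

The pattern matches 1 to 4 of a word character, then exactly 4 of the literal 's' (captured); then one or more of any character except [o9m3] (lazy) (non-capturing group).
With a single group, `findall` returns only what that group captured — 2 items.

['3M3Fssss', 'Sssss']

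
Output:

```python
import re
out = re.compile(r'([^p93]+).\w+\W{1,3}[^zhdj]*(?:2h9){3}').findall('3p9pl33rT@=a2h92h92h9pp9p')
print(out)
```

The pattern matches one or more of any character except [p93] (captured); then any character, then one or more of a word character, then 1 to 3 of a non-word character; then zero or more of any character except [zhdj], then the literal '2h9' repeated 3 times.
Matches: at [4:21] match 'l33rT@=a2h92h92h9', group 1 = 'l'.
One capturing group, so `findall` returns just the captured substring from the one match — 1 in all.

['l']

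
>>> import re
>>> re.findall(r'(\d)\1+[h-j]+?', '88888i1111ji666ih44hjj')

The backreference `\1` re-matches whatever the first group consumed, character for character.
One capturing group, so `findall` returns just the captured substring from each match — 4 in all.

['8', '1', '6', '4']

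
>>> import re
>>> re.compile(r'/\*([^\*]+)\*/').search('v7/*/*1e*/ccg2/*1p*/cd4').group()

'/*1e*/'

The match spans [4:10] → '/*1e*/'.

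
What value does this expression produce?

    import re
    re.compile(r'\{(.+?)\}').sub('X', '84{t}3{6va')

Matches: at [2:5] → '{t}'.
`sub` substitutes 'X' at each match site.

'84X3{6va'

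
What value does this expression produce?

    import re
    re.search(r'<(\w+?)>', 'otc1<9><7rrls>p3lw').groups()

('9',)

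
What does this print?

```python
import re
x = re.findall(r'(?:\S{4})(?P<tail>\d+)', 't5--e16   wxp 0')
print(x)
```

['16']

The pattern matches exactly 4 of a non-whitespace character (non-capturing group); then one or more of a digit (captured as 'tail').
Walking the string: at [1:7] match '5--e16', group 1 = '16'.
Because there's exactly one group, `findall` drops the full match and keeps group 1 from the one hit.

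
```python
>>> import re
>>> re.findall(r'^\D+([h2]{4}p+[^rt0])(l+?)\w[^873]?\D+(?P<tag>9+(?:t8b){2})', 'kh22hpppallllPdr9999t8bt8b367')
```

The pattern matches anchored at the start of the string; then one or more of a non-digit; then exactly 4 of one of [h2], then one or more of the literal 'p', then any character except [rt0] (captured); then one or more of a literal 'l' (lazy) (captured); then a word character, then optionally any character except [873], then one or more of a non-digit; then one or more of a literal '9', then the literal 't8b' repeated 2 times (captured as 'tag').
Because the quantifier is non-greedy, it stops expanding at the earliest point where the rest of the pattern can succeed.
Walking the string: at [0:26] match 'kh22hpppallllPdr9999t8bt8b', groups = ('h22hpppa', 'l', '9999t8bt8b').
Multiple groups make `findall` return tuples — one 3-tuple for the one match.

[('h22hpppa', 'l', '9999t8bt8b')]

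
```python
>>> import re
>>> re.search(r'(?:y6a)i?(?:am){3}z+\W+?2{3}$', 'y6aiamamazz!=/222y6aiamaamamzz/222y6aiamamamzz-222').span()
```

(34, 50)

Pattern: the literal 'y6', then a literal 'a' (non-capturing group); then optionally a literal 'i', then the literal 'am' repeated 3 times; then one or more of the literal 'z', then one or more of a non-word character (lazy), then exactly 3 of the literal '2'; then anchored at the end.
`re.search` tries every starting position until one works.
The match spans [34:50] → 'y6aiamamamzz-222'.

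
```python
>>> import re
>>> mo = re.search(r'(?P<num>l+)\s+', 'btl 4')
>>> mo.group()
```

'l '

The pattern matches one or more of a literal 'l' (captured as 'num'); then one or more of whitespace.
Unlike `match`, `search` isn't anchored — it looks for the pattern anywhere in the string.
The match spans [2:4] → 'l '.
Captured: group 1 = 'l'.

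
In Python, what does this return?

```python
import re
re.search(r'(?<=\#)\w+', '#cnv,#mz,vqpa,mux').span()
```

(1, 4)

The `(?=…)`/`(?<=…)` assertion just peeks at neighbouring text; it doesn't advance the match position.
`re.search` scans for the first position where the pattern succeeds.
The match spans [1:4] → 'cnv'.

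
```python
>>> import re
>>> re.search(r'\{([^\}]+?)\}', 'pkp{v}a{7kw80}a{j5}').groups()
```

('v',)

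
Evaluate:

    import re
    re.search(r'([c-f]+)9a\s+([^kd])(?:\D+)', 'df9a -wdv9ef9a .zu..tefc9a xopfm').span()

Pattern: one or more of a character in [c-f] (captured); then the literal '9a', then one or more of whitespace; then any character except [kd] (captured); then one or more of a non-digit (non-capturing group).
`re.search` scans for the first position where the pattern succeeds.
The match spans [0:9] → 'df9a -wdv'.
Captured: group 1 = 'df', group 2 = '-'.

(0, 9)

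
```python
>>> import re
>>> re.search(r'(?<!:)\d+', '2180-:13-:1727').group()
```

'2180'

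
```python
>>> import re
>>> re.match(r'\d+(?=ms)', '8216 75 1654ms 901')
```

`match` is anchored at position 0; if the pattern doesn't fit there, it returns None.
Here position 0 doesn't satisfy it, so the call returns None.

None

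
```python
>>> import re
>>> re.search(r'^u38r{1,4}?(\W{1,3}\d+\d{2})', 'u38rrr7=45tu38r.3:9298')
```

The pattern matches anchored at the start of the string; then the literal 'u38', then 1 to 4 of a literal 'r' (lazy); then 1 to 3 of a non-word character, then one or more of a digit, then exactly 2 of a digit (captured).
Here no position works, so the call returns None.

None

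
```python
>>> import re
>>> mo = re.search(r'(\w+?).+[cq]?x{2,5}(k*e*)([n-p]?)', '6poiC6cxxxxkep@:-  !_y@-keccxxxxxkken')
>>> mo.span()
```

This matches one or more of a word character (lazy) (captured); then one or more of any character, then optionally one of [cq], then 2 to 5 of the literal 'x'; then zero or more of the literal 'k', then zero or more of a literal 'e' (captured); then optionally a character in [n-p] (captured).
The match spans [0:37] → '6poiC6cxxxxkep@:-  !_y@-keccxxxxxkken'.

(0, 37)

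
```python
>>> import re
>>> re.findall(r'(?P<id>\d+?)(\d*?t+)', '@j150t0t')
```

This matches one or more of a digit (lazy) (captured as 'id'); then zero or more of a digit (lazy), then one or more of the literal 't' (captured).
The `?` after the quantifier makes it lazy — it takes as little as possible before letting the rest of the pattern try.
Matches: at [2:6] match '150t', groups = ('1', '50t'); at [6:8] match '0t', groups = ('0', 't').
Multiple groups make `findall` return tuples — one 2-tuple for each match.

[('1', '50t'), ('0', 't')]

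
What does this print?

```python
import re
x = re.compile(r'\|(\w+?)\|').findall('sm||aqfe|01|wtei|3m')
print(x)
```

['aqfe', 'wtei']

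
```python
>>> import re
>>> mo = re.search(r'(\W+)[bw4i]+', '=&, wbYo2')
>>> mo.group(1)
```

This matches one or more of a non-word character (captured); then one or more of one of [bw4i].
`search` walks the string left to right and returns the first match it finds.
The match spans [0:6] → '=&, wb'.
Captured: group 1 = '=&, '.

'=&, '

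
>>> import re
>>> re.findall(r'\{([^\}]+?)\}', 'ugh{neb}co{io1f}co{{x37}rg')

One capturing group, so `findall` returns just the captured substring from each match — 3 in all.

['neb', 'io1f', '{x37']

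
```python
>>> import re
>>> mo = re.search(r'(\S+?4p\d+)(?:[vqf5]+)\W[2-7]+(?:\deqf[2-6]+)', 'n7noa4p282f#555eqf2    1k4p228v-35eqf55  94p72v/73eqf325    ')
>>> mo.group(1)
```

Pattern: one or more of a non-whitespace character (lazy), then the literal '4p', then one or more of a digit (captured); then one or more of one of [vqf5] (non-capturing group); then a non-word character; then one or more of a character in [2-7]; then a digit, then the literal 'eqf', then one or more of a character in [2-6] (non-capturing group).
`re.search` tries every starting position until one works.
The match spans [0:19] → 'n7noa4p282f#555eqf2'.
Captured: group 1 = 'n7noa4p282'.

'n7noa4p282'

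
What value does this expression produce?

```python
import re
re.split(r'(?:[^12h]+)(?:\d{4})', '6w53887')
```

Splitting on the pattern gives 2 pieces.

['', '']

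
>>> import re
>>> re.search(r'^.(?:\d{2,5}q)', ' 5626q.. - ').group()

' 5626q'

This matches anchored at the start of the string; then any character; then 2 to 5 of a digit, then a literal 'q' (non-capturing group).
`search` walks the string left to right and returns the first match it finds.
The match spans [0:6] → ' 5626q'.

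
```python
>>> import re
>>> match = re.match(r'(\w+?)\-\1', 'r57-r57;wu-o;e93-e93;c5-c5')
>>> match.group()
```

`re.match` won't scan ahead — the pattern has to work from the very first character.
The match spans [0:7] → 'r57-r57'.

'r57-r57'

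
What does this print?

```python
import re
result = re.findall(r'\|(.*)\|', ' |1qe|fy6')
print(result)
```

Walking the string: at [1:6] match '|1qe|', group 1 = '1qe'.
With a single group, `findall` returns only what that group captured — 1 item.

['1qe']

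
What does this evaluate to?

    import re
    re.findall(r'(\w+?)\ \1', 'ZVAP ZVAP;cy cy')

['ZVAP', 'cy']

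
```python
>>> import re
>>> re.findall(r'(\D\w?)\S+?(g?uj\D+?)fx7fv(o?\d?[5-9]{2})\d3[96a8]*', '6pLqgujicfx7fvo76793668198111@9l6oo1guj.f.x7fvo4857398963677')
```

With the lazy modifier that quantifier settles for the fewest repetitions that let the rest of the pattern succeed (the atoms after it are unaffected and can still be greedy).
3 groups means the one result is a tuple of 3 captured strings — 1 here.

[('pL', 'gujic', 'o767')]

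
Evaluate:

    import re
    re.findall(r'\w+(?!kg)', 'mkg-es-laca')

`(?!…)`/`(?<!…)` only lets a position through if the neighbouring text does NOT match; no characters are consumed.
`findall` yields the raw match text (3 of them) because the pattern has no groups.

['mkg', 'es', 'laca']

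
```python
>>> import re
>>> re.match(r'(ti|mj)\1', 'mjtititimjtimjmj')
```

`re.match` won't scan ahead — the pattern has to work from the very first character.
Here the pattern fails at index 0, so the call returns None.

None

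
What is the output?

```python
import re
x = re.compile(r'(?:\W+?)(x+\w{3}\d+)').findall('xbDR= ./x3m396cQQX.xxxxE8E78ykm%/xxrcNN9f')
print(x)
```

['x3m396', 'xxxxE8E78']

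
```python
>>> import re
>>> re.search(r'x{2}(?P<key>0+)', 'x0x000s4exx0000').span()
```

(9, 15)

The pattern matches exactly 2 of a literal 'x'; then one or more of a literal '0' (captured as 'key').
`search` walks the string left to right and returns the first match it finds.
The match spans [9:15] → 'xx0000'.
Captured: group 1 = '0000'.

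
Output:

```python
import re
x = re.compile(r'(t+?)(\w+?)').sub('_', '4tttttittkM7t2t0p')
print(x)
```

This matches one or more of a literal 't' (lazy) (captured); then one or more of a word character (lazy) (captured).
The `?` after the quantifier makes it lazy — it takes as little as possible before letting the rest of the pattern try.
Matches: at [1:3] → 'tt'; at [3:5] → 'tt'; at [5:7] → 'ti'; at [7:9] → 'tt'; at [12:14] → 't2'; ….
Every occurrence is swapped for '_'.

4____kM7__p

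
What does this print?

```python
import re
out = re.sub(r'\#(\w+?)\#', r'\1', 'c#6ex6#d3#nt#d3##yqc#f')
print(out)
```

`\1` in the replacement pulls in group 1's text for each match.

c6ex6d3ntd3#yqcf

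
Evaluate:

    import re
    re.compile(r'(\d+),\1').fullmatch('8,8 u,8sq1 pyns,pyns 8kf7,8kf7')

None

The backreference `\1` re-matches whatever the first group consumed, character for character.
`fullmatch` succeeds only if the pattern covers the string from start to end.
Here there's no way to consume every character, so the call returns None.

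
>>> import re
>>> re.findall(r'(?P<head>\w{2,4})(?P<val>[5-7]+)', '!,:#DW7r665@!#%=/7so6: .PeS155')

The pattern matches 2 to 4 of a word character (captured as 'head'); then one or more of a character in [5-7] (captured as 'val').
Walking the string: at [4:11] match 'DW7r665', groups = ('DW7r', '665'); at [17:21] match '7so6', groups = ('7so', '6'); at [24:30] match 'PeS155', groups = ('PeS1', '55').
Multiple groups make `findall` return tuples — one 2-tuple for each match.

[('DW7r', '665'), ('7so', '6'), ('PeS1', '55')]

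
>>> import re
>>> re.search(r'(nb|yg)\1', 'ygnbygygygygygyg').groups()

('yg',)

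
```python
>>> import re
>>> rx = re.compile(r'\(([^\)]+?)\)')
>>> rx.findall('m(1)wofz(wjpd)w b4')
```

['1', 'wjpd']

Walking the string: at [1:4] match '(1)', group 1 = '1'; at [8:14] match '(wjpd)', group 1 = 'wjpd'.
One capturing group, so `findall` returns just the captured substring from each match — 2 in all.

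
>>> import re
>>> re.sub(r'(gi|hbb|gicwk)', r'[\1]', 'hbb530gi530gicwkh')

Alternation tries branches left to right and keeps the first one that lets the overall match succeed at that position.
Matches: at [0:3] → 'hbb'; at [6:8] → 'gi'; at [11:13] → 'gi'.
`\1` in the replacement pulls in group 1's text for each match.

'[hbb]530[gi]530[gi]cwkh'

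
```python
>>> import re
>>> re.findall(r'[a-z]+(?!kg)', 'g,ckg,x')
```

['g', 'ckg', 'x']

A negative assertion filters positions out without eating any characters.
Matches: at [0:1] → 'g'; at [2:5] → 'ckg'; at [6:7] → 'x'.
With no groups in the pattern, `findall` gives back each whole match — 3 here.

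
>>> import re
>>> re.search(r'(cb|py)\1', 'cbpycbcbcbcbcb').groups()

The match spans [4:8] → 'cbcb'.
Captured: group 1 = 'cb'.

('cb',)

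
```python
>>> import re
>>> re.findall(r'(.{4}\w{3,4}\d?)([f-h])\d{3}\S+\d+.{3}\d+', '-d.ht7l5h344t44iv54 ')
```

The pattern matches exactly 4 of any character, then 3 to 4 of a word character, then optionally a digit (captured); then a character in [f-h] (captured); then exactly 3 of a digit; then one or more of a non-whitespace character, then one or more of a digit, then exactly 3 of any character; then one or more of a digit.
Walking the string: at [0:19] match '-d.ht7l5h344t44iv54', groups = ('-d.ht7l5', 'h').
`findall` packs the 2 group values into a tuple for every match.

[('-d.ht7l5', 'h')]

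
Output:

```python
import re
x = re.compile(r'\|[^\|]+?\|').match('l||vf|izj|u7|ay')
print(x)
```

None

`match` is anchored at position 0; if the pattern doesn't fit there, it returns None.
Here position 0 doesn't satisfy it, so the call returns None.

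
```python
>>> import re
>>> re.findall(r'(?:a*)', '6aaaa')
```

This matches zero or more of a literal 'a' (non-capturing group).
No capturing groups, so `findall` returns the 3 full match strings.

['', 'aaaa', '']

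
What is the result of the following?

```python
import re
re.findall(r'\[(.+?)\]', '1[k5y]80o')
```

['k5y']

Matches: at [1:6] match '[k5y]', group 1 = 'k5y'.
`findall` collects group 1 from the one match (1 total).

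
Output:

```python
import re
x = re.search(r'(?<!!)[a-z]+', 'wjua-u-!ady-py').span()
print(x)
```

(0, 4)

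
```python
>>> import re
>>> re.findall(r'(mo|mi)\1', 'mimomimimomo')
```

['mi', 'mo']

`\1` has to match the exact text group 1 already captured.
Walking the string: at [4:8] match 'mimi', group 1 = 'mi'; at [8:12] match 'momo', group 1 = 'mo'.
One capturing group, so `findall` returns just the captured substring from each match — 2 in all.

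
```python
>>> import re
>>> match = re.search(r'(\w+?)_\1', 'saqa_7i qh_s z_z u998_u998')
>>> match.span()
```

`\1` is not a pattern — it's the concrete string captured by group 1, re-applied verbatim.
`re.search` tries every starting position until one works.
The match spans [13:16] → 'z_z'.
Captured: group 1 = 'z'.

(13, 16)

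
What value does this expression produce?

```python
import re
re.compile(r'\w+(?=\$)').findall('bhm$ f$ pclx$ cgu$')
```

['bhm', 'f', 'pclx', 'cgu']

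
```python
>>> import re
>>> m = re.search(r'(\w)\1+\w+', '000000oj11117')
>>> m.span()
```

(0, 13)

`\1` is not a pattern — it's the concrete string captured by group 1, re-applied verbatim.
`re.search` scans for the first position where the pattern succeeds.
The match spans [0:13] → '000000oj11117'.
Captured: group 1 = '0'.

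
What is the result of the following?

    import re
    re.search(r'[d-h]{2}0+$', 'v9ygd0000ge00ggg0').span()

(14, 17)

Pattern: exactly 2 of a character in [d-h]; then one or more of a literal '0'; then anchored at the end.
Unlike `match`, `search` isn't anchored — it looks for the pattern anywhere in the string.
The match spans [14:17] → 'gg0'.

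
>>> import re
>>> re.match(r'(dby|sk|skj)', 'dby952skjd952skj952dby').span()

With `match`, the pattern is implicitly anchored at the beginning.
The match spans [0:3] → 'dby'.
Captured: group 1 = 'dby'.

(0, 3)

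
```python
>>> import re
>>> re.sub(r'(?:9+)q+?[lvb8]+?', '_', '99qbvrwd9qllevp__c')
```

'_vrwd_levp__c'

Pattern: one or more of a literal '9' (non-capturing group); then one or more of a literal 'q' (lazy), then one or more of one of [lvb8] (lazy).
Matches: at [0:4] → '99qb'; at [8:11] → '9ql'.
Every occurrence is swapped for '_'.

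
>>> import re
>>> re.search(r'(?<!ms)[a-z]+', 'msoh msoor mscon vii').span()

A negative assertion filters positions out without eating any characters.
Unlike `match`, `search` isn't anchored — it looks for the pattern anywhere in the string.
The match spans [0:4] → 'msoh'.

(0, 4)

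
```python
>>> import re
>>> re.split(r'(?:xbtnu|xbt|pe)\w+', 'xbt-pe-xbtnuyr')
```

Matches to split on: at [7:14] → 'xbtnuyr'.
Splitting on the pattern gives 2 pieces.

['xbt-pe-', '']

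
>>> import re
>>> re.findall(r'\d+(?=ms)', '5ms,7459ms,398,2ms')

['5', '7459', '2']

The positive lookaround only admits positions where the adjacent text matches; those characters stay outside the span.
`findall` yields the raw match text (3 of them) because the pattern has no groups.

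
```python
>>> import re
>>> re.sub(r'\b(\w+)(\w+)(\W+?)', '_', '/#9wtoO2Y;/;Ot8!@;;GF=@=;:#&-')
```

'/#_/;_@;;_@=;:#&-'

With the lazy modifier that quantifier settles for the fewest repetitions that let the rest of the pattern succeed (the atoms after it are unaffected and can still be greedy).
`sub` substitutes '_' at each match site.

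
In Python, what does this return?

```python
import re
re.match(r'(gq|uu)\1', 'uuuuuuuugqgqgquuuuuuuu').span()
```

(0, 4)

With `match`, the pattern is implicitly anchored at the beginning.
The match spans [0:4] → 'uuuu'.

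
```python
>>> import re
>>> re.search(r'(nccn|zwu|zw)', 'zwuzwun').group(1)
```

The match spans [0:3] → 'zwu'.
Captured: group 1 = 'zwu'.

'zwu'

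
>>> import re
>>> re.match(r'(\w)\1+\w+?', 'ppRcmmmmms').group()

A backreference is literal: `\1` must see the identical characters the first group matched.
`match` is anchored at position 0; if the pattern doesn't fit there, it returns None.
The match spans [0:3] → 'ppR'.
Captured: group 1 = 'p'.

'ppR'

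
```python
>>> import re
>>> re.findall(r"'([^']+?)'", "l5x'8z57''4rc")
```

['8z57']

Scanning left to right: at [3:9] match "'8z57'", group 1 = '8z57'.
One capturing group, so `findall` returns just the captured substring from the one match — 1 in all.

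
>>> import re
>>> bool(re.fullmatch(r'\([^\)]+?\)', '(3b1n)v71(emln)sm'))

`re.fullmatch` is like wrapping the pattern in `^…$` (in single-line mode).
Here the string isn't matched end-to-end, so the call returns None, and `bool(None)` is False.

False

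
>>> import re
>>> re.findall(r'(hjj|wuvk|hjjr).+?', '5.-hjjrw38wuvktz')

Alternation isn't longest-match — the leftmost alternative that fits at this position is chosen.
Because there's exactly one group, `findall` drops the full match and keeps group 1 from each hit.

['hjj', 'wuvk']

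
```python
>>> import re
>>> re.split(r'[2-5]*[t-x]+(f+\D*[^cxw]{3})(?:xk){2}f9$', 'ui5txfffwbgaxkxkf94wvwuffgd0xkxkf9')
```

['ui5txfffwbgaxkxkf9', 'ffgd0', '']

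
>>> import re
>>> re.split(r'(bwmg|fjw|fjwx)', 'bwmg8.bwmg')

['', 'bwmg', '8.', 'bwmg', '']

Matches to split on: at [0:4] → 'bwmg'; at [6:10] → 'bwmg'.
The group in the pattern means `split` returns the separators' captures alongside the pieces.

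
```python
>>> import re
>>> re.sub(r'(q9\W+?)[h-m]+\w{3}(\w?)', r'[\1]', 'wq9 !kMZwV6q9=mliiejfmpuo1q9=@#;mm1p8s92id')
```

Pattern: the literal 'q9', then one or more of a non-word character (lazy) (captured); then one or more of a character in [h-m], then exactly 3 of a word character; then optionally a word character (captured).
Matches: at [1:10] → 'q9 !kMZwV'; at [11:22] → 'q9=mliiejfm'; at [26:38] → 'q9=@#;mm1p8s'.
Each match is replaced using the text its own group 1 captured.

'w[q9 !]6[q9=]puo1[q9=@#;]92id'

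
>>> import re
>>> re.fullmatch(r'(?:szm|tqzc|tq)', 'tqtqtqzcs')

`re.fullmatch` requires the pattern to consume the entire string.
Here there's no way to consume every character, so the call returns None.

None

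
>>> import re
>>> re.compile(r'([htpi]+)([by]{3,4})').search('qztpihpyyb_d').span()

Pattern: one or more of one of [htpi] (captured); then 3 to 4 of one of [by] (captured).
Unlike `match`, `search` isn't anchored — it looks for the pattern anywhere in the string.
The match spans [2:10] → 'tpihpyyb'.
Captured: group 1 = 'tpihp', group 2 = 'yyb'.

(2, 10)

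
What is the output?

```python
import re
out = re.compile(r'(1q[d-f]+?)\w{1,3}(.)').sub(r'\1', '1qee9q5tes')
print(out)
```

1qetes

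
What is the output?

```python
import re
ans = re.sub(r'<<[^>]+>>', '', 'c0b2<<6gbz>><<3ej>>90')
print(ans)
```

c0b290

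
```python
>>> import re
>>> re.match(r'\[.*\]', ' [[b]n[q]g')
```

None

With `match`, the pattern is implicitly anchored at the beginning.
Here the string doesn't start with a match, so the call returns None.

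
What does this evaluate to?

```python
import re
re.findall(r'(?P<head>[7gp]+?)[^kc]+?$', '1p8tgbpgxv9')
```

The pattern matches one or more of one of [7gp] (lazy) (captured as 'head'); then one or more of any character except [kc] (lazy); then anchored at the end.
Walking the string: at [1:11] match 'p8tgbpgxv9', group 1 = 'p'.
One capturing group, so `findall` returns just the captured substring from the one match — 1 in all.

['p']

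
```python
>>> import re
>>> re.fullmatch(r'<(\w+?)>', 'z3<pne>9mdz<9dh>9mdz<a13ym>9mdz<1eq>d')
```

None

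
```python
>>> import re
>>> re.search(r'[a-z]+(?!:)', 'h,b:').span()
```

Because the assertion is negative and zero-width, positions next to the forbidden text are skipped.
`search` walks the string left to right and returns the first match it finds.
The match spans [0:1] → 'h'.

(0, 1)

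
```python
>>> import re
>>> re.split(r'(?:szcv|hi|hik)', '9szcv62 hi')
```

Matches to split on: at [1:5] → 'szcv'; at [8:10] → 'hi'.
Splitting on the pattern gives 3 pieces.

['9', '62 ', '']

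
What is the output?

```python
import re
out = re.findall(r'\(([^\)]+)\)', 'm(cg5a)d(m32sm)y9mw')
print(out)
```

With a single group, `findall` returns only what that group captured — 2 items.

['cg5a', 'm32sm']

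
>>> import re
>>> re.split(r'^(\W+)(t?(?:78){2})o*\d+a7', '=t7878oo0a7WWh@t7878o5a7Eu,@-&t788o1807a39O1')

['', '=', 't7878', 'WWh@t7878o5a7Eu,@-&t788o1807a39O1']

The pattern matches anchored at the start of the string; then one or more of a non-word character (captured); then optionally a literal 't', then the literal '78' repeated 2 times (captured); then zero or more of a literal 'o', then one or more of a digit, then the literal 'a7'.
The group in the pattern means `split` returns the separators' captures alongside the pieces.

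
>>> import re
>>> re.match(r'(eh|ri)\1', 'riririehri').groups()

('ri',)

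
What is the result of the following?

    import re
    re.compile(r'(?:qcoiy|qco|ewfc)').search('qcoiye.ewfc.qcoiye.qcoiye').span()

(0, 5)

Branches in `(...|...)` are attempted left-to-right; the first branch that allows the whole pattern to succeed is taken.
`re.search` tries every starting position until one works.
The match spans [0:5] → 'qcoiy'.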